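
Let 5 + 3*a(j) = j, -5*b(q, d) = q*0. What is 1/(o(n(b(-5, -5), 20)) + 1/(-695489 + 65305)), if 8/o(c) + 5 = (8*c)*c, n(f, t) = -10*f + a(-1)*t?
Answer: 8063204280/5028677 ≈ 1603.4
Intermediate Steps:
b(q, d) = 0 (b(q, d) = -q*0/5 = -⅕*0 = 0)
a(j) = -5/3 + j/3
n(f, t) = -10*f - 2*t (n(f, t) = -10*f + (-5/3 + (⅓)*(-1))*t = -10*f + (-5/3 - ⅓)*t = -10*f - 2*t)
o(c) = 8/(-5 + 8*c²) (o(c) = 8/(-5 + (8*c)*c) = 8/(-5 + 8*c²))
1/(o(n(b(-5, -5), 20)) + 1/(-695489 + 65305)) = 1/(8/(-5 + 8*(-10*0 - 2*20)²) + 1/(-695489 + 65305)) = 1/(8/(-5 + 8*(0 - 40)²) + 1/(-630184)) = 1/(8/(-5 + 8*(-40)²) - 1/630184) = 1/(8/(-5 + 8*1600) - 1/630184) = 1/(8/(-5 + 12800) - 1/630184) = 1/(8/12795 - 1/630184) = 1/(5028677/8063204280) = 8063204280/5028677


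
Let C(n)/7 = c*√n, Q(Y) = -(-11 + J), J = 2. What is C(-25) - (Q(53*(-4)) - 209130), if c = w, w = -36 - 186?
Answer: 209121 - 7770*I ≈ 2.0912e+5 - 7770.0*I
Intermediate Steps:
w = -222
c = -222
Q(Y) = 9 (Q(Y) = -(-11 + 2) = -1*(-9) = 9)
C(n) = -1554*√n (C(n) = 7*(-222*√n) = -1554*√n)
C(-25) - (Q(53*(-4)) - 209130) = -7770*I - (9 - 209130) = -7770*I - 1*(-209121) = -7770*I + 209121 = 209121 - 7770*I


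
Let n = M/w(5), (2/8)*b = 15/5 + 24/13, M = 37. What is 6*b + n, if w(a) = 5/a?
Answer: 1993/13 ≈ 153.31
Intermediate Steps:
b = 252/13 (b = 4*(15/5 + 24/13) = 4*(15*(⅕) + 24*(1/13)) = 4*(3 + 24/13) = 4*(63/13) = 252/13 ≈ 19.385)
n = 37 (n = 37/((5/5)) = 37/((5*(⅕))) = 37/1 = 37*1 = 37)
6*b + n = 6*(252/13) + 37 = 1512/13 + 37 = 1993/13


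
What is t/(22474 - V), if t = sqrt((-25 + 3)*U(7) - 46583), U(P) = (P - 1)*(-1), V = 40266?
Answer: -I*sqrt(46451)/17792 ≈ -0.012114*I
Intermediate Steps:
U(P) = 1 - P (U(P) = (-1 + P)*(-1) = 1 - P)
t = I*sqrt(46451) (t = sqrt((-25 + 3)*(1 - 1*7) - 46583) = sqrt(-22*(1 - 7) - 46583) = sqrt(-22*(-6) - 46583) = sqrt(132 - 46583) = sqrt(-46451) = I*sqrt(46451) ≈ 215.52*I)
t/(22474 - V) = (I*sqrt(46451))/(22474 - 1*40266) = (I*sqrt(46451))/(22474 - 40266) = (I*sqrt(46451))/(-17792) = (I*sqrt(46451))*(-1/17792) = -I*sqrt(46451)/17792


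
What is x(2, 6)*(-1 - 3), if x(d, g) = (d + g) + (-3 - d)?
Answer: -12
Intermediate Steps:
x(d, g) = -3 + g
x(2, 6)*(-1 - 3) = (-3 + 6)*(-1 - 3) = 3*(-4) = -12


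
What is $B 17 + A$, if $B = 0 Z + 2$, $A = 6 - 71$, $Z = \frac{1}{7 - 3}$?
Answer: $-31$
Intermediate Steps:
$Z = \frac{1}{4} \approx 0.25$
$A = -65$
$B = 2$ ($B = 0 \cdot \frac{1}{4} + 2 = 0 + 2 = 2$)
$B 17 + A = 2 \cdot 17 - 65 = 34 - 65 = -31$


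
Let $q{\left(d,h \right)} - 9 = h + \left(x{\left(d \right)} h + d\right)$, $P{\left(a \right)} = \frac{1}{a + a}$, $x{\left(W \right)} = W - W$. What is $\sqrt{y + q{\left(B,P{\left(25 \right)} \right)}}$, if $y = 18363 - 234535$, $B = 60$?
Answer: $\frac{i \sqrt{21610298}}{10} \approx 464.87 i$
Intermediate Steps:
$x{\left(W \right)} = 0$
$P{\left(a \right)} = \frac{1}{2 a}$
$q{\left(d,h \right)} = 9 + d + h$ ($q{\left(d,h \right)} = 9 + \left(h + \left(0 h + d\right)\right) = 9 + \left(h + \left(0 + d\right)\right) = 9 + \left(h + d\right) = 9 + \left(d + h\right) = 9 + d + h$)
$y = -216172$
$\sqrt{y + q{\left(B,P{\left(25 \right)} \right)}} = \sqrt{-216172 + \left(9 + 60 + \frac{1}{2 \cdot 25}\right)} = \sqrt{-216172 + \left(9 + 60 + \frac{1}{2} \cdot \frac{1}{25}\right)} = \sqrt{-216172 + \left(9 + 60 + \frac{1}{50}\right)} = \sqrt{-216172 + \frac{3451}{50}} = \sqrt{- \frac{10805149}{50}} = \frac{i \sqrt{21610298}}{10}$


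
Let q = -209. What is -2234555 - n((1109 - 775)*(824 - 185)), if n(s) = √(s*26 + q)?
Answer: -2234555 - √5548867 ≈ -2.2369e+6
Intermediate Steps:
n(s) = √(-209 + 26*s) (n(s) = √(s*26 - 209) = √(26*s - 209) = √(-209 + 26*s))
-2234555 - n((1109 - 775)*(824 - 185)) = -2234555 - √(-209 + 26*((1109 - 775)*(824 - 185))) = -2234555 - √(-209 + 26*(334*639)) = -2234555 - √(-209 + 26*213426) = -2234555 - √(-209 + 5549076) = -2234555 - √5548867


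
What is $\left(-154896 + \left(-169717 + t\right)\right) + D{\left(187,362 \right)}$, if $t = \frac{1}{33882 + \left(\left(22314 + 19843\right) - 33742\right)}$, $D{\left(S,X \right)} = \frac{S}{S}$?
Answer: $- \frac{13730113763}{42297} \approx -3.2461 \cdot 10^{5}$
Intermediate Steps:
$D{\left(S,X \right)} = 1$
$t = \frac{1}{42297}$ ($t = \frac{1}{33882 + \left(42157 - 33742\right)} = \frac{1}{33882 + 8415} = \frac{1}{42297} \approx 2.3642 \cdot 10^{-5}$)
$\left(-154896 + \left(-169717 + t\right)\right) + D{\left(187,362 \right)} = \left(-154896 + \left(-169717 + \frac{1}{42297}\right)\right) + 1 = \left(-154896 - \frac{7178519948}{42297}\right) + 1 = - \frac{13730156060}{42297} + 1 = - \frac{13730113763}{42297}$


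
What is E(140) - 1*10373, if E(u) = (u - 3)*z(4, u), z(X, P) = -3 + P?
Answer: 8396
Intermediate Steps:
E(u) = (-3 + u)² (E(u) = (u - 3)*(-3 + u) = (-3 + u)*(-3 + u) = (-3 + u)²)
E(140) - 1*10373 = (-3 + 140)² - 1*10373 = 137² - 10373 = 18769 - 10373 = 8396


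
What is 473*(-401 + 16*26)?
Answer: 7095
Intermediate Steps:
473*(-401 + 16*26) = 473*(-401 + 416) = 473*15 = 7095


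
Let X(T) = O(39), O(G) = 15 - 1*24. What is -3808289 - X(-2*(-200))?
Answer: -3808280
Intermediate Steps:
O(G) = -9 (O(G) = 15 - 24 = -9)
X(T) = -9
-3808289 - X(-2*(-200)) = -3808289 - 1*(-9) = -3808289 + 9 = -3808280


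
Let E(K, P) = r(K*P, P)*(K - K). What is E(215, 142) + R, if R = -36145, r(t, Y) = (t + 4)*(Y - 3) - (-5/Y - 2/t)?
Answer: -36145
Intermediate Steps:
r(t, Y) = 2/t + 5/Y + (-3 + Y)*(4 + t) (r(t, Y) = (4 + t)*(-3 + Y) + (2/t + 5/Y) = (-3 + Y)*(4 + t) + (2/t + 5/Y) = 2/t + 5/Y + (-3 + Y)*(4 + t))
E(K, P) = 0 (E(K, P) = (-12 - 3*K*P + 2/((K*P)) + 4*P + 5/P + P*(K*P))*(K - K) = (-12 - 3*K*P + 2*(1/(K*P)) + 4*P + 5/P + K*P²)*0 = (-12 - 3*K*P + 2/(K*P) + 4*P + 5/P + K*P²)*0 = (-12 + 4*P + 5/P + K*P² - 3*K*P + 2/(K*P))*0 = 0)
E(215, 142) + R = 0 - 36145 = -36145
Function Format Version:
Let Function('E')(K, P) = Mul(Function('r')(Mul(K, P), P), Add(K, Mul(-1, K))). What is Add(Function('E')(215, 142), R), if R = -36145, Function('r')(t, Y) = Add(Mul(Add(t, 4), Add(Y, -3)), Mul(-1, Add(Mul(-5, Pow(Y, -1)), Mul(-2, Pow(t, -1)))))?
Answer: -36145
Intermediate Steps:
Function('r')(t, Y) = Add(Mul(2, Pow(t, -1)), Mul(5, Pow(Y, -1)), Mul(Add(-3, Y), Add(4, t))) (Function('r')(t, Y) = Add(Mul(Add(4, t), Add(-3, Y)), Add(Mul(2, Pow(t, -1)), Mul(5, Pow(Y, -1)))) = Add(Mul(Add(-3, Y), Add(4, t)), Add(Mul(2, Pow(t, -1)), Mul(5, Pow(Y, -1)))) = Add(Mul(2, Pow(t, -1)), Mul(5, Pow(Y, -1)), Mul(Add(-3, Y), Add(4, t))))
Function('E')(K, P) = 0 (Function('E')(K, P) = Mul(Add(-12, Mul(-3, Mul(K, P)), Mul(2, Pow(Mul(K, P), -1)), Mul(4, P), Mul(5, Pow(P, -1)), Mul(P, Mul(K, P))), Add(K, Mul(-1, K))) = Mul(Add(-12, Mul(-3, K, P), Mul(2, Mul(Pow(K, -1), Pow(P, -1))), Mul(4, P), Mul(5, Pow(P, -1)), Mul(K, Pow(P, 2))), 0) = Mul(Add(-12, Mul(-3, K, P), Mul(2, Pow(K, -1), Pow(P, -1)), Mul(4, P), Mul(5, Pow(P, -1)), Mul(K, Pow(P, 2))), 0) = Mul(Add(-12, Mul(4, P), Mul(5, Pow(P, -1)), Mul(K, Pow(P, 2)), Mul(-3, K, P), Mul(2, Pow(K, -1), Pow(P, -1))), 0) = 0)
Add(Function('E')(215, 142), R) = Add(0, -36145) = -36145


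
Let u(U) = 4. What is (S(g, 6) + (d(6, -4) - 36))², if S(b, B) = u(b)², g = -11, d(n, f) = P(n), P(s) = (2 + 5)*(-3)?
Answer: 1681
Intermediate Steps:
P(s) = -21 (P(s) = 7*(-3) = -21)
d(n, f) = -21
S(b, B) = 16 (S(b, B) = 4² = 16)
(S(g, 6) + (d(6, -4) - 36))² = (16 + (-21 - 36))² = (16 - 57)² = (-41)² = 1681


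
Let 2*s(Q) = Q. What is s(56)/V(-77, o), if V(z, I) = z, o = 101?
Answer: -4/11 ≈ -0.36364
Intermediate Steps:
s(Q) = Q/2
s(56)/V(-77, o) = ((½)*56)/(-77) = 28*(-1/77) = -4/11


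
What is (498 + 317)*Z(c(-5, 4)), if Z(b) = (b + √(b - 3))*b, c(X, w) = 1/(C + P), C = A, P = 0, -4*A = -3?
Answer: 13040/9 + 3260*I*√15/9 ≈ 1448.9 + 1402.9*I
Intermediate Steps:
A = ¾ (A = -¼*(-3) = ¾ ≈ 0.75000)
C = ¾ ≈ 0.75000
c(X, w) = 4/3 (c(X, w) = 1/(¾ + 0) = 1/(¾) = 4/3)
Z(b) = b*(b + √(-3 + b)) (Z(b) = (b + √(-3 + b))*b = b*(b + √(-3 + b)))
(498 + 317)*Z(c(-5, 4)) = (498 + 317)*(4*(4/3 + √(-3 + 4/3))/3) = 815*(4*(4/3 + √(-5/3))/3) = 815*(4*(4/3 + I*√15/3)/3) = 815*(16/9 + 4*I*√15/9) = 13040/9 + 3260*I*√15/9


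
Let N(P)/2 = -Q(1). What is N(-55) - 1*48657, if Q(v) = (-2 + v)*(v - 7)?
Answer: -48669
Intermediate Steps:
Q(v) = (-7 + v)*(-2 + v) (Q(v) = (-2 + v)*(-7 + v) = (-7 + v)*(-2 + v))
N(P) = -12 (N(P) = 2*(-(14 + 1² - 9*1)) = 2*(-(14 + 1 - 9)) = 2*(-1*6) = 2*(-6) = -12)
N(-55) - 1*48657 = -12 - 1*48657 = -12 - 48657 = -48669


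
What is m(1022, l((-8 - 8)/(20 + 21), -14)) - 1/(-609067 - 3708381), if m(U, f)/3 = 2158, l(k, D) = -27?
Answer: 27951158353/4317448 ≈ 6474.0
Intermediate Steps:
m(U, f) = 6474 (m(U, f) = 3*2158 = 6474)
m(1022, l((-8 - 8)/(20 + 21), -14)) - 1/(-609067 - 3708381) = 6474 - 1/(-609067 - 3708381) = 6474 - 1/(-4317448) = 6474 - 1*(-1/4317448) = 6474 + 1/4317448 = 27951158353/4317448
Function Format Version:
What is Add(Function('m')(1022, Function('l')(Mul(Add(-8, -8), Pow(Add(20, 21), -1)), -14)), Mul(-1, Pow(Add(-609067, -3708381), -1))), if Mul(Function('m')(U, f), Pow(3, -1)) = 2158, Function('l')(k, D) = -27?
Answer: Rational(27951158353, 4317448) ≈ 6474.0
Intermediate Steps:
Function('m')(U, f) = 6474 (Function('m')(U, f) = Mul(3, 2158) = 6474)
Add(Function('m')(1022, Function('l')(Mul(Add(-8, -8), Pow(Add(20, 21), -1)), -14)), Mul(-1, Pow(Add(-609067, -3708381), -1))) = Add(6474, Mul(-1, Pow(Add(-609067, -3708381), -1))) = Add(6474, Mul(-1, Pow(-4317448, -1))) = Add(6474, Mul(-1, Rational(-1, 4317448))) = Add(6474, Rational(1, 4317448)) = Rational(27951158353, 4317448)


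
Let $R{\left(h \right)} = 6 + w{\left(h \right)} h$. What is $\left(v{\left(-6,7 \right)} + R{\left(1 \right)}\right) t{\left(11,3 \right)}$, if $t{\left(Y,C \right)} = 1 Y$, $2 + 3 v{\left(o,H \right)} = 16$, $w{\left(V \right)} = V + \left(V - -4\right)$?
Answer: $\frac{550}{3} \approx 183.33$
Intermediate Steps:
$w{\left(V \right)} = 4 + 2 V$ ($w{\left(V \right)} = V + \left(V + 4\right) = V + \left(4 + V\right) = 4 + 2 V$)
$v{\left(o,H \right)} = \frac{14}{3}$ ($v{\left(o,H \right)} = - \frac{2}{3} + \frac{1}{3} \cdot 16 = - \frac{2}{3} + \frac{16}{3} = \frac{14}{3}$)
$t{\left(Y,C \right)} = Y$
$R{\left(h \right)} = 6 + h \left(4 + 2 h\right)$ ($R{\left(h \right)} = 6 + \left(4 + 2 h\right) h = 6 + h \left(4 + 2 h\right)$)
$\left(v{\left(-6,7 \right)} + R{\left(1 \right)}\right) t{\left(11,3 \right)} = \left(\frac{14}{3} + \left(6 + 2 \cdot 1 \left(2 + 1\right)\right)\right) 11 = \left(\frac{14}{3} + \left(6 + 2 \cdot 1 \cdot 3\right)\right) 11 = \left(\frac{14}{3} + \left(6 + 6\right)\right) 11 = \left(\frac{14}{3} + 12\right) 11 = \frac{50}{3} \cdot 11 = \frac{550}{3}$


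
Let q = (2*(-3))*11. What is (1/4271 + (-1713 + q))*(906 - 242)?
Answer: -5045143712/4271 ≈ -1.1813e+6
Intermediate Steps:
q = -66 (q = -6*11 = -66)
(1/4271 + (-1713 + q))*(906 - 242) = (1/4271 + (-1713 - 66))*(906 - 242) = (1/4271 - 1779)*664 = -7598108/4271*664 = -5045143712/4271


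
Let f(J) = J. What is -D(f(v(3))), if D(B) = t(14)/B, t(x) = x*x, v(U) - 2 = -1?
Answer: -196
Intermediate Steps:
v(U) = 1 (v(U) = 2 - 1 = 1)
t(x) = x²
D(B) = 196/B (D(B) = 14²/B = 196/B)
-D(f(v(3))) = -196/1 = -196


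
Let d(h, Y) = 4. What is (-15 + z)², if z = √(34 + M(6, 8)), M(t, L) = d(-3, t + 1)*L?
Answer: (15 - √66)² ≈ 47.279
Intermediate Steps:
M(t, L) = 4*L
z = √66 (z = √(34 + 4*8) = √(34 + 32) = √66 ≈ 8.1240)
(-15 + z)² = (-15 + √66)²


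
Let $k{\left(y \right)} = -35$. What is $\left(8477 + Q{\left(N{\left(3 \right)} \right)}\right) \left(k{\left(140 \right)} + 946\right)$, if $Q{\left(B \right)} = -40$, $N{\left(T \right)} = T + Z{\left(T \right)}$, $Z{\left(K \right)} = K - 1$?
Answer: $7686107$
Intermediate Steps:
$Z{\left(K \right)} = -1 + K$
$N{\left(T \right)} = -1 + 2 T$ ($N{\left(T \right)} = T + \left(-1 + T\right) = -1 + 2 T$)
$\left(8477 + Q{\left(N{\left(3 \right)} \right)}\right) \left(k{\left(140 \right)} + 946\right) = \left(8477 - 40\right) \left(-35 + 946\right) = 8437 \cdot 911 = 7686107$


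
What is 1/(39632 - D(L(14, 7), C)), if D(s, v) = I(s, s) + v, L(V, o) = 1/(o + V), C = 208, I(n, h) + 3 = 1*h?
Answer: 21/827966 ≈ 2.5363e-5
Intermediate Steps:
I(n, h) = -3 + h (I(n, h) = -3 + 1*h = -3 + h)
L(V, o) = 1/(V + o)
D(s, v) = -3 + s + v (D(s, v) = (-3 + s) + v = -3 + s + v)
1/(39632 - D(L(14, 7), C)) = 1/(39632 - (-3 + 1/(14 + 7) + 208)) = 1/(39632 - (-3 + 1/21 + 208)) = 1/(39632 - 1*4306/21) = 1/(39632 - 4306/21) = 1/(827966/21) = 21/827966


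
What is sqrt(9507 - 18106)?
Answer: I*sqrt(8599) ≈ 92.731*I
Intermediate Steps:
sqrt(9507 - 18106) = sqrt(-8599) = I*sqrt(8599)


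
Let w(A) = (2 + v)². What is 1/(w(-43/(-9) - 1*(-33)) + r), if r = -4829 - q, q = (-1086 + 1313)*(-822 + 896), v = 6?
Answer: -1/21563 ≈ -4.6376e-5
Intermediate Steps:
q = 16798 (q = 227*74 = 16798)
w(A) = 64 (w(A) = (2 + 6)² = 8² = 64)
r = -21627 (r = -4829 - 1*16798 = -4829 - 16798 = -21627)
1/(w(-43/(-9) - 1*(-33)) + r) = 1/(64 - 21627) = 1/(-21563) = -1/21563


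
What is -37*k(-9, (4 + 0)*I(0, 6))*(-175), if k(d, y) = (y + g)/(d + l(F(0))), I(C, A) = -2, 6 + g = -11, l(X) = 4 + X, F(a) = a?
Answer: 32375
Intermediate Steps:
g = -17 (g = -6 - 11 = -17)
k(d, y) = (-17 + y)/(4 + d) (k(d, y) = (y - 17)/(d + (4 + 0)) = (-17 + y)/(d + 4) = (-17 + y)/(4 + d))
-37*k(-9, (4 + 0)*I(0, 6))*(-175) = -37*(-17 + (4 + 0)*(-2))/(4 - 9)*(-175) = -37*(-17 + 4*(-2))/(-5)*(-175) = -(-37)*(-17 - 8)/5*(-175) = -(-37)*(-25)/5*(-175) = -37*5*(-175) = -185*(-175) = 32375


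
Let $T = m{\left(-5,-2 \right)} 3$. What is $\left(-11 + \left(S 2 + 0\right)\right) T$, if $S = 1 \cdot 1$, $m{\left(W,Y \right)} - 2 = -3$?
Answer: $27$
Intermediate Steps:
$m{\left(W,Y \right)} = -1$ ($m{\left(W,Y \right)} = 2 - 3 = -1$)
$S = 1$
$T = -3$ ($T = \left(-1\right) 3 = -3$)
$\left(-11 + \left(S 2 + 0\right)\right) T = \left(-11 + \left(1 \cdot 2 + 0\right)\right) \left(-3\right) = \left(-11 + \left(2 + 0\right)\right) \left(-3\right) = \left(-11 + 2\right) \left(-3\right) = \left(-9\right) \left(-3\right) = 27$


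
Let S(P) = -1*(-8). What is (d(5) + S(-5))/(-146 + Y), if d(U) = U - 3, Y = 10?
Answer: -5/68 ≈ -0.073529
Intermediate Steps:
S(P) = 8
d(U) = -3 + U
(d(5) + S(-5))/(-146 + Y) = ((-3 + 5) + 8)/(-146 + 10) = (2 + 8)/(-136) = -1/136*10 = -5/68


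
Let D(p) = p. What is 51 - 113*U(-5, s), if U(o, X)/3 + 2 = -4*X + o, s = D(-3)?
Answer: -1644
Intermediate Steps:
s = -3
U(o, X) = -6 - 12*X + 3*o (U(o, X) = -6 + 3*(-4*X + o) = -6 + 3*(o - 4*X) = -6 + (-12*X + 3*o) = -6 - 12*X + 3*o)
51 - 113*U(-5, s) = 51 - 113*(-6 - 12*(-3) + 3*(-5)) = 51 - 113*(-6 + 36 - 15) = 51 - 113*15 = 51 - 1695 = -1644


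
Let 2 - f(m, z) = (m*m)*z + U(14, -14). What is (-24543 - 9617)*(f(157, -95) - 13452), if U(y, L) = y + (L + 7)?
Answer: -79531243680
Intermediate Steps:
U(y, L) = 7 + L + y (U(y, L) = y + (7 + L) = 7 + L + y)
f(m, z) = -5 - z*m² (f(m, z) = 2 - ((m*m)*z + (7 - 14 + 14)) = 2 - (m²*z + 7) = 2 - (z*m² + 7) = 2 - (7 + z*m²) = 2 + (-7 - z*m²) = -5 - z*m²)
(-24543 - 9617)*(f(157, -95) - 13452) = (-24543 - 9617)*((-5 - 1*(-95)*157²) - 13452) = -34160*((-5 - 1*(-95)*24649) - 13452) = -34160*((-5 + 2341655) - 13452) = -34160*(2341650 - 13452) = -34160*2328198 = -79531243680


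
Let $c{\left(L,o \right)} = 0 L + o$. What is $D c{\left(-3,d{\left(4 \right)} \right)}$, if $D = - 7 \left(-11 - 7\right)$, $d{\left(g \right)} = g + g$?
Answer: $1008$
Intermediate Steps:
$d{\left(g \right)} = 2 g$
$c{\left(L,o \right)} = o$ ($c{\left(L,o \right)} = 0 + o = o$)
$D = 126$ ($D = \left(-7\right) \left(-18\right) = 126$)
$D c{\left(-3,d{\left(4 \right)} \right)} = 126 \cdot 2 \cdot 4 = 126 \cdot 8 = 1008$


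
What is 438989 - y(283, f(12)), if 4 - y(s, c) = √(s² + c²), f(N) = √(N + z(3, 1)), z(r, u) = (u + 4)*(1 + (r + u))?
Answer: 438985 + √80126 ≈ 4.3927e+5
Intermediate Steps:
z(r, u) = (4 + u)*(1 + r + u)
f(N) = √(25 + N) (f(N) = √(N + (4 + 1² + 4*3 + 5*1 + 3*1)) = √(N + (4 + 1 + 12 + 5 + 3)) = √(N + 25) = √(25 + N))
y(s, c) = 4 - √(c² + s²) (y(s, c) = 4 - √(s² + c²) = 4 - √(c² + s²))
438989 - y(283, f(12)) = 438989 - (4 - √((√(25 + 12))² + 283²)) = 438989 - (4 - √((√37)² + 80089)) = 438989 - (4 - √(37 + 80089)) = 438989 - (4 - √80126) = 438989 + (-4 + √80126) = 438985 + √80126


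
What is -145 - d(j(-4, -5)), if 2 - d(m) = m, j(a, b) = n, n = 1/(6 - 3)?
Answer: -440/3 ≈ -146.67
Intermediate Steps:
n = 1/3 ≈ 0.33333
j(a, b) = 1/3
d(m) = 2 - m
-145 - d(j(-4, -5)) = -145 - (2 - 1*1/3) = -145 - (2 - 1/3) = -145 - 1*5/3 = -145 - 5/3 = -440/3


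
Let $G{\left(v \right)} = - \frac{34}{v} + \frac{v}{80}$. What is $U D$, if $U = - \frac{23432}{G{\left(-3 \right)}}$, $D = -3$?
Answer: $\frac{16871040}{2711} \approx 6223.2$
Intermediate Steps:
$G{\left(v \right)} = - \frac{34}{v} + \frac{v}{80}$ ($G{\left(v \right)} = - \frac{34}{v} + v \frac{1}{80} = - \frac{34}{v} + \frac{v}{80}$)
$U = - \frac{5623680}{2711}$ ($U = - \frac{23432}{- \frac{34}{-3} + \frac{1}{80} \left(-3\right)} = - \frac{23432}{\left(-34\right) \left(- \frac{1}{3}\right) - \frac{3}{80}} = - \frac{23432}{\frac{34}{3} - \frac{3}{80}} = - \frac{23432}{\frac{2711}{240}} = \left(-23432\right) \frac{240}{2711} = - \frac{5623680}{2711} \approx -2074.4$)
$U D = \left(- \frac{5623680}{2711}\right) \left(-3\right) = \frac{16871040}{2711}$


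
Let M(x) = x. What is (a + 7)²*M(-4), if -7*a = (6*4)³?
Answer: -759002500/49 ≈ -1.5490e+7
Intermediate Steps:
a = -13824/7 (a = -(6*4)³/7 = -⅐*24³ = -⅐*13824 = -13824/7 ≈ -1974.9)
(a + 7)²*M(-4) = (-13824/7 + 7)²*(-4) = (-13775/7)²*(-4) = (189750625/49)*(-4) = -759002500/49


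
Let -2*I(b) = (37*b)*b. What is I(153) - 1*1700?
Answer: -869533/2 ≈ -4.3477e+5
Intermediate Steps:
I(b) = -37*b²/2 (I(b) = -37*b*b/2 = -37*b²/2)
I(153) - 1*1700 = -37/2*153² - 1*1700 = -37/2*23409 - 1700 = -866133/2 - 1700 = -869533/2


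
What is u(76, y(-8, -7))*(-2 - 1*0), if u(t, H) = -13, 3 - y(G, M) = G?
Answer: 26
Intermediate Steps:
y(G, M) = 3 - G
u(76, y(-8, -7))*(-2 - 1*0) = -13*(-2 - 1*0) = -13*(-2 + 0) = -13*(-2) = 26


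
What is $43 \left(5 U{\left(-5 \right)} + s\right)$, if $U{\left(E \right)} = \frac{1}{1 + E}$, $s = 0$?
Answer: $- \frac{215}{4} \approx -53.75$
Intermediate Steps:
$43 \left(5 U{\left(-5 \right)} + s\right) = 43 \left(\frac{5}{1 - 5} + 0\right) = 43 \left(\frac{5}{-4} + 0\right) = 43 \left(5 \left(- \frac{1}{4}\right) + 0\right) = 43 \left(- \frac{5}{4} + 0\right) = 43 \left(- \frac{5}{4}\right) = - \frac{215}{4}$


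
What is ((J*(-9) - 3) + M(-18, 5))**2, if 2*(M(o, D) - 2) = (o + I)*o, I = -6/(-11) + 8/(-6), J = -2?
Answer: 4190209/121 ≈ 34630.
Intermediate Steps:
I = -26/33 (I = -6*(-1/11) + 8*(-1/6) = 6/11 - 4/3 = -26/33 ≈ -0.78788)
M(o, D) = 2 + o*(-26/33 + o)/2 (M(o, D) = 2 + ((o - 26/33)*o)/2 = 2 + ((-26/33 + o)*o)/2 = 2 + (o*(-26/33 + o))/2 = 2 + o*(-26/33 + o)/2)
((J*(-9) - 3) + M(-18, 5))**2 = ((-2*(-9) - 3) + (2 + (1/2)*(-18)**2 - 13/33*(-18)))**2 = ((18 - 3) + (2 + (1/2)*324 + 78/11))**2 = (15 + (2 + 162 + 78/11))**2 = (15 + 1882/11)**2 = (2047/11)**2 = 4190209/121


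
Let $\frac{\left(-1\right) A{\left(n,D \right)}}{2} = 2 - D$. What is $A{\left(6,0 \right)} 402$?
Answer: $-1608$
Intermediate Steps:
$A{\left(n,D \right)} = -4 + 2 D$ ($A{\left(n,D \right)} = - 2 \left(2 - D\right) = -4 + 2 D$)
$A{\left(6,0 \right)} 402 = \left(-4 + 2 \cdot 0\right) 402 = \left(-4 + 0\right) 402 = \left(-4\right) 402 = -1608$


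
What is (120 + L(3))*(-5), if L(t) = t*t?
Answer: -645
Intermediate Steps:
L(t) = t²
(120 + L(3))*(-5) = (120 + 3²)*(-5) = (120 + 9)*(-5) = 129*(-5) = -645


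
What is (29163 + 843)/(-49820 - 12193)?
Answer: -10002/20671 ≈ -0.48387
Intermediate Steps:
(29163 + 843)/(-49820 - 12193) = 30006/(-62013) = 30006*(-1/62013) = -10002/20671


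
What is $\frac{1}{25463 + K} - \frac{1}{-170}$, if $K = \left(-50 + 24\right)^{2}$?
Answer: $\frac{26309}{4443630} \approx 0.0059206$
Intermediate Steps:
$K = 676$ ($K = \left(-26\right)^{2} = 676$)
$\frac{1}{25463 + K} - \frac{1}{-170} = \frac{1}{25463 + 676} - \frac{1}{-170} = \frac{1}{26139} - - \frac{1}{170} = \frac{1}{26139} + \frac{1}{170} = \frac{26309}{4443630}$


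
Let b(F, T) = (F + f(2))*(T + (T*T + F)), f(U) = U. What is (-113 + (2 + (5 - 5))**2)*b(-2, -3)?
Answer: 0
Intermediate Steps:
b(F, T) = (2 + F)*(F + T + T**2) (b(F, T) = (F + 2)*(T + (T*T + F)) = (2 + F)*(T + (T**2 + F)) = (2 + F)*(T + (F + T**2)) = (2 + F)*(F + T + T**2))
(-113 + (2 + (5 - 5))**2)*b(-2, -3) = (-113 + (2 + (5 - 5))**2)*((-2)**2 + 2*(-2) + 2*(-3) + 2*(-3)**2 - 2*(-3) - 2*(-3)**2) = (-113 + (2 + 0)**2)*(4 - 4 - 6 + 2*9 + 6 - 2*9) = (-113 + 2**2)*(4 - 4 - 6 + 18 + 6 - 18) = (-113 + 4)*0 = -109*0 = 0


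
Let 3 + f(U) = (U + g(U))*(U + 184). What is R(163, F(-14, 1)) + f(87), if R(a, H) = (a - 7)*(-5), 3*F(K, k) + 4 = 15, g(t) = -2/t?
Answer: 1982536/87 ≈ 22788.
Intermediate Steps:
F(K, k) = 11/3 (F(K, k) = -4/3 + (⅓)*15 = -4/3 + 5 = 11/3)
R(a, H) = 35 - 5*a (R(a, H) = (-7 + a)*(-5) = 35 - 5*a)
f(U) = -3 + (184 + U)*(U - 2/U) (f(U) = -3 + (U - 2/U)*(U + 184) = -3 + (U - 2/U)*(184 + U) = -3 + (184 + U)*(U - 2/U))
R(163, F(-14, 1)) + f(87) = (35 - 5*163) + (-5 + 87² - 368/87 + 184*87) = (35 - 815) + (-5 + 7569 - 368*1/87 + 16008) = -780 + (-5 + 7569 - 368/87 + 16008) = -780 + 2050396/87 = 1982536/87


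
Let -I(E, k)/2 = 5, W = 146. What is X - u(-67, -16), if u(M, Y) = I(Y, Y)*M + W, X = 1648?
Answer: 832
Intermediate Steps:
I(E, k) = -10 (I(E, k) = -2*5 = -10)
u(M, Y) = 146 - 10*M (u(M, Y) = -10*M + 146 = 146 - 10*M)
X - u(-67, -16) = 1648 - (146 - 10*(-67)) = 1648 - (146 + 670) = 1648 - 1*816 = 1648 - 816 = 832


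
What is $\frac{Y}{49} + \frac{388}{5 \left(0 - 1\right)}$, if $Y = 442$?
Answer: $- \frac{16802}{245} \approx -68.58$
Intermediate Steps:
$\frac{Y}{49} + \frac{388}{5 \left(0 - 1\right)} = \frac{442}{49} + \frac{388}{5 \left(0 - 1\right)} = 442 \cdot \frac{1}{49} + \frac{388}{5 \left(-1\right)} = \frac{442}{49} + \frac{388}{-5} = \frac{442}{49} + 388 \left(- \frac{1}{5}\right) = \frac{442}{49} - \frac{388}{5} = - \frac{16802}{245}$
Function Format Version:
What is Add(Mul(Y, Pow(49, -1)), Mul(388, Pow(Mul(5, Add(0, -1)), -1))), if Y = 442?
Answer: Rational(-16802, 245) ≈ -68.580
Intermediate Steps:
Add(Mul(Y, Pow(49, -1)), Mul(388, Pow(Mul(5, Add(0, -1)), -1))) = Add(Mul(442, Pow(49, -1)), Mul(388, Pow(Mul(5, Add(0, -1)), -1))) = Add(Mul(442, Rational(1, 49)), Mul(388, Pow(Mul(5, -1), -1))) = Add(Rational(442, 49), Mul(388, Pow(-5, -1))) = Add(Rational(442, 49), Mul(388, Rational(-1, 5))) = Add(Rational(442, 49), Rational(-388, 5)) = Rational(-16802, 245)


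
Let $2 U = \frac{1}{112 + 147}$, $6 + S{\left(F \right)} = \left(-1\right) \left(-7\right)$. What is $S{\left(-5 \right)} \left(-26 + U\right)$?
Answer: $- \frac{13467}{518} \approx -25.998$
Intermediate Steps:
$S{\left(F \right)} = 1$ ($S{\left(F \right)} = -6 - -7 = -6 + 7 = 1$)
$U = \frac{1}{518}$ ($U = \frac{1}{2 \left(112 + 147\right)} = \frac{1}{2 \cdot 259} = \frac{1}{2} \cdot \frac{1}{259} = \frac{1}{518} \approx 0.0019305$)
$S{\left(-5 \right)} \left(-26 + U\right) = 1 \left(-26 + \frac{1}{518}\right) = 1 \left(- \frac{13467}{518}\right) = - \frac{13467}{518}$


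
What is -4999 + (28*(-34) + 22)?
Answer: -5929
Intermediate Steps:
-4999 + (28*(-34) + 22) = -4999 + (-952 + 22) = -4999 - 930 = -5929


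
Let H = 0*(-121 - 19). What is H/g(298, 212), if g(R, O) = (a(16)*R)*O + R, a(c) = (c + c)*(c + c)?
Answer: 0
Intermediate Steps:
a(c) = 4*c**2 (a(c) = (2*c)*(2*c) = 4*c**2)
H = 0 (H = 0*(-140) = 0)
g(R, O) = R + 1024*O*R (g(R, O) = ((4*16**2)*R)*O + R = ((4*256)*R)*O + R = (1024*R)*O + R = 1024*O*R + R = R + 1024*O*R)
H/g(298, 212) = 0/((298*(1 + 1024*212))) = 0/((298*(1 + 217088))) = 0/((298*217089)) = 0/64692522 = 0*(1/64692522) = 0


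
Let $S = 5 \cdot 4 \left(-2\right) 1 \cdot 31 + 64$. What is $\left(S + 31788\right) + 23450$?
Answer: $54062$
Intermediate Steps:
$S = -1176$ ($S = 5 \left(-8\right) 1 \cdot 31 + 64 = \left(-40\right) 1 \cdot 31 + 64 = \left(-40\right) 31 + 64 = -1240 + 64 = -1176$)
$\left(S + 31788\right) + 23450 = \left(-1176 + 31788\right) + 23450 = 30612 + 23450 = 54062$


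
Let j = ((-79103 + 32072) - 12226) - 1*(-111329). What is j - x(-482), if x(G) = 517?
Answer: 51555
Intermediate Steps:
j = 52072 (j = (-47031 - 12226) + 111329 = -59257 + 111329 = 52072)
j - x(-482) = 52072 - 1*517 = 52072 - 517 = 51555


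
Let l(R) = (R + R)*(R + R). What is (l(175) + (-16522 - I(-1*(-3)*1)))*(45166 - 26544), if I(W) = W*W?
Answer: 1973354718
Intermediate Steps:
I(W) = W**2
l(R) = 4*R**2 (l(R) = (2*R)*(2*R) = 4*R**2)
(l(175) + (-16522 - I(-1*(-3)*1)))*(45166 - 26544) = (4*175**2 + (-16522 - (-1*(-3)*1)**2))*(45166 - 26544) = (4*30625 + (-16522 - (3*1)**2))*18622 = (122500 + (-16522 - 1*3**2))*18622 = (122500 + (-16522 - 1*9))*18622 = (122500 + (-16522 - 9))*18622 = (122500 - 16531)*18622 = 105969*18622 = 1973354718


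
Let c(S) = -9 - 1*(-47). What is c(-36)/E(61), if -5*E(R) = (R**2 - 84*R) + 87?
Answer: 95/658 ≈ 0.14438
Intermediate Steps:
c(S) = 38 (c(S) = -9 + 47 = 38)
E(R) = -87/5 - R**2/5 + 84*R/5 (E(R) = -((R**2 - 84*R) + 87)/5 = -(87 + R**2 - 84*R)/5 = -87/5 - R**2/5 + 84*R/5)
c(-36)/E(61) = 38/(-87/5 - 1/5*61**2 + (84/5)*61) = 38/(-87/5 - 1/5*3721 + 5124/5) = 38/(-87/5 - 3721/5 + 5124/5) = 38/(1316/5) = 38*(5/1316) = 95/658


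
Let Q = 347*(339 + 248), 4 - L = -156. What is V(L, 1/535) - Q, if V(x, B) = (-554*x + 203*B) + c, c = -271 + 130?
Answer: -156471247/535 ≈ -2.9247e+5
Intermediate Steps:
L = 160 (L = 4 - 1*(-156) = 4 + 156 = 160)
c = -141
V(x, B) = -141 - 554*x + 203*B (V(x, B) = (-554*x + 203*B) - 141 = -141 - 554*x + 203*B)
Q = 203689 (Q = 347*587 = 203689)
V(L, 1/535) - Q = (-141 - 554*160 + 203/535) - 1*203689 = (-141 - 88640 + 203*(1/535)) - 203689 = (-141 - 88640 + 203/535) - 203689 = -47497632/535 - 203689 = -156471247/535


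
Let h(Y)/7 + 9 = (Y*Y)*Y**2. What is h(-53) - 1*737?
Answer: 55232567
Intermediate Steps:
h(Y) = -63 + 7*Y**4 (h(Y) = -63 + 7*((Y*Y)*Y**2) = -63 + 7*(Y**2*Y**2) = -63 + 7*Y**4)
h(-53) - 1*737 = (-63 + 7*(-53)**4) - 1*737 = (-63 + 7*7890481) - 737 = (-63 + 55233367) - 737 = 55233304 - 737 = 55232567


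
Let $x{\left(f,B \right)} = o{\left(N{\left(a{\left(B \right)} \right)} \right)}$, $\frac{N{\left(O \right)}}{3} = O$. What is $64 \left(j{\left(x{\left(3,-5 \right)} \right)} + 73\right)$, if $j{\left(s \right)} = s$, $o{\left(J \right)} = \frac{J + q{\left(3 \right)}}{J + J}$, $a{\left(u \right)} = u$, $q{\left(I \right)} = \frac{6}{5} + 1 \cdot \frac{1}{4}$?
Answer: $\frac{352568}{75} \approx 4700.9$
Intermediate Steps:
$q{\left(I \right)} = \frac{29}{20}$ ($q{\left(I \right)} = 6 \cdot \frac{1}{5} + 1 \cdot \frac{1}{4} = \frac{6}{5} + \frac{1}{4} = \frac{29}{20}$)
$N{\left(O \right)} = 3 O$
$o{\left(J \right)} = \frac{\frac{29}{20} + J}{2 J}$ ($o{\left(J \right)} = \frac{J + \frac{29}{20}}{J + J} = \frac{\frac{29}{20} + J}{2 J}$)
$x{\left(f,B \right)} = \frac{29 + 60 B}{120 B}$ ($x{\left(f,B \right)} = \frac{29 + 20 \cdot 3 B}{40 \cdot 3 B} = \frac{\frac{1}{3 B} \left(29 + 60 B\right)}{40} = \frac{29 + 60 B}{120 B}$)
$64 \left(j{\left(x{\left(3,-5 \right)} \right)} + 73\right) = 64 \left(\frac{29 + 60 \left(-5\right)}{120 \left(-5\right)} + 73\right) = 64 \left(\frac{1}{120} \left(- \frac{1}{5}\right) \left(29 - 300\right) + 73\right) = 64 \left(\frac{1}{120} \left(- \frac{1}{5}\right) \left(-271\right) + 73\right) = 64 \left(\frac{271}{600} + 73\right) = 64 \cdot \frac{44071}{600} = \frac{352568}{75}$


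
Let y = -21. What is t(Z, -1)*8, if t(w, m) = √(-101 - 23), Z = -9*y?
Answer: 16*I*√31 ≈ 89.084*I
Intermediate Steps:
Z = 189 (Z = -9*(-21) = 189)
t(w, m) = 2*I*√31 (t(w, m) = √(-124) = 2*I*√31)
t(Z, -1)*8 = (2*I*√31)*8 = 16*I*√31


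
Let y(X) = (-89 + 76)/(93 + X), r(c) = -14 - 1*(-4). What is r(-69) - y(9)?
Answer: -1007/102 ≈ -9.8725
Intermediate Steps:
r(c) = -10 (r(c) = -14 + 4 = -10)
y(X) = -13/(93 + X)
r(-69) - y(9) = -10 - (-13)/(93 + 9) = -10 - (-13)/102 = -10 - 1*(-13/102) = -10 + 13/102 = -1007/102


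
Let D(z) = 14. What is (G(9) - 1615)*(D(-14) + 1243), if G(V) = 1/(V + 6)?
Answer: -10149856/5 ≈ -2.0300e+6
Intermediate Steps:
G(V) = 1/(6 + V)
(G(9) - 1615)*(D(-14) + 1243) = (1/(6 + 9) - 1615)*(14 + 1243) = (1/15 - 1615)*1257 = -24224/15*1257 = -10149856/5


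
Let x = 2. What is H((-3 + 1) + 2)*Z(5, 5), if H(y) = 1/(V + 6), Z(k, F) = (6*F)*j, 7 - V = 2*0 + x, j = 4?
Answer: 120/11 ≈ 10.909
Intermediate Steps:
V = 5 (V = 7 - (2*0 + 2) = 7 - (0 + 2) = 7 - 1*2 = 7 - 2 = 5)
Z(k, F) = 24*F (Z(k, F) = (6*F)*4 = 24*F)
H(y) = 1/11 (H(y) = 1/(5 + 6) = 1/11)
H((-3 + 1) + 2)*Z(5, 5) = (24*5)/11 = (1/11)*120 = 120/11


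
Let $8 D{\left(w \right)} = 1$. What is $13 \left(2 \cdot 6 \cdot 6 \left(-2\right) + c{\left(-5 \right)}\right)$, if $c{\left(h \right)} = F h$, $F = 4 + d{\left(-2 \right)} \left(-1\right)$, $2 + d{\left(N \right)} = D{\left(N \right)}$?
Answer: $- \frac{18031}{8} \approx -2253.9$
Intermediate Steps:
$D{\left(w \right)} = \frac{1}{8}$ ($D{\left(w \right)} = \frac{1}{8} \cdot 1 = \frac{1}{8}$)
$d{\left(N \right)} = - \frac{15}{8}$ ($d{\left(N \right)} = -2 + \frac{1}{8} = - \frac{15}{8}$)
$F = \frac{47}{8}$ ($F = 4 - - \frac{15}{8} = 4 + \frac{15}{8} = \frac{47}{8} \approx 5.875$)
$c{\left(h \right)} = \frac{47 h}{8}$
$13 \left(2 \cdot 6 \cdot 6 \left(-2\right) + c{\left(-5 \right)}\right) = 13 \left(2 \cdot 6 \cdot 6 \left(-2\right) + \frac{47}{8} \left(-5\right)\right) = 13 \left(12 \cdot 6 \left(-2\right) - \frac{235}{8}\right) = 13 \left(72 \left(-2\right) - \frac{235}{8}\right) = 13 \left(-144 - \frac{235}{8}\right) = 13 \left(- \frac{1387}{8}\right) = - \frac{18031}{8}$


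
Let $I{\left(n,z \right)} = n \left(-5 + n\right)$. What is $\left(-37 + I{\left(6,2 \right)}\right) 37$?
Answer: $-1147$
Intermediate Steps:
$\left(-37 + I{\left(6,2 \right)}\right) 37 = \left(-37 + 6 \left(-5 + 6\right)\right) 37 = \left(-37 + 6 \cdot 1\right) 37 = \left(-37 + 6\right) 37 = \left(-31\right) 37 = -1147$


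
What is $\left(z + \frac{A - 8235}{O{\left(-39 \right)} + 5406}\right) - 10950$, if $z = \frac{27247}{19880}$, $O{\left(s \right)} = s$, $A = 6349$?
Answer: $- \frac{1168212021031}{106695960} \approx -10949.0$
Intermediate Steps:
$z = \frac{27247}{19880}$ ($z = 27247 \cdot \frac{1}{19880} = \frac{27247}{19880} \approx 1.3706$)
$\left(z + \frac{A - 8235}{O{\left(-39 \right)} + 5406}\right) - 10950 = \left(\frac{27247}{19880} + \frac{6349 - 8235}{-39 + 5406}\right) - 10950 = \left(\frac{27247}{19880} - \frac{1886}{5367}\right) - 10950 = \frac{108740969}{106695960} - 10950 = - \frac{1168212021031}{106695960}$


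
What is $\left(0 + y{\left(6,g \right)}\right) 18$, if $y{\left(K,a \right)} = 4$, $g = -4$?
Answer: $72$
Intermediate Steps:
$\left(0 + y{\left(6,g \right)}\right) 18 = \left(0 + 4\right) 18 = 4 \cdot 18 = 72$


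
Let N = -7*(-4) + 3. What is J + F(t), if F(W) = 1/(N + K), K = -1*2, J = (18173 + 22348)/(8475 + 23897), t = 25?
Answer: 1207481/938788 ≈ 1.2862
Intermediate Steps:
N = 31 (N = 28 + 3 = 31)
J = 40521/32372 ≈ 1.2517
K = -2
F(W) = 1/29 (F(W) = 1/(31 - 2) = 1/29)
J + F(t) = 40521/32372 + 1/29 = 1207481/938788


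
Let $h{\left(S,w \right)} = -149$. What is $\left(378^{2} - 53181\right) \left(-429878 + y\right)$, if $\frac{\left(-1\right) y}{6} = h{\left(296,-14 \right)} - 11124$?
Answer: $-32494014720$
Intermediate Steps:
$y = 67638$ ($y = - 6 \left(-149 - 11124\right) = \left(-6\right) \left(-11273\right) = 67638$)
$\left(378^{2} - 53181\right) \left(-429878 + y\right) = \left(378^{2} - 53181\right) \left(-429878 + 67638\right) = \left(142884 - 53181\right) \left(-362240\right) = 89703 \left(-362240\right) = -32494014720$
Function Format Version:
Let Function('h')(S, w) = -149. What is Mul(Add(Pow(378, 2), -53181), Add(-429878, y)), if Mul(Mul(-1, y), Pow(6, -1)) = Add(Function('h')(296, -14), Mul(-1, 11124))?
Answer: -32494014720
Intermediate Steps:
y = 67638 (y = Mul(-6, Add(-149, Mul(-1, 11124))) = Mul(-6, Add(-149, -11124)) = Mul(-6, -11273) = 67638)
Mul(Add(Pow(378, 2), -53181), Add(-429878, y)) = Mul(Add(Pow(378, 2), -53181), Add(-429878, 67638)) = Mul(Add(142884, -53181), -362240) = Mul(89703, -362240) = -32494014720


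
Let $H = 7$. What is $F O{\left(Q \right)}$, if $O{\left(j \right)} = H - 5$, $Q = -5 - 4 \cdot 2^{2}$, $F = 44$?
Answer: $88$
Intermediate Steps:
$Q = -21$ ($Q = -5 - 16 = -21$)
$O{\left(j \right)} = 2$ ($O{\left(j \right)} = 7 - 5 = 2$)
$F O{\left(Q \right)} = 44 \cdot 2 = 88$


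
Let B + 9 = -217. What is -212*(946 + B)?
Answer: -152640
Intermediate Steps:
B = -226 (B = -9 - 217 = -226)
-212*(946 + B) = -212*(946 - 226) = -212*720 = -152640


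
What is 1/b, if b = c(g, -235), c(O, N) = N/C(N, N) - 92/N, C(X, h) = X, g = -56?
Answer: 235/327 ≈ 0.71865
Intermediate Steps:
c(O, N) = 1 - 92/N (c(O, N) = N/N - 92/N = 1 - 92/N)
b = 327/235 (b = (-92 - 235)/(-235) = -1/235*(-327) = 327/235 ≈ 1.3915)
1/b = 1/(327/235) = 235/327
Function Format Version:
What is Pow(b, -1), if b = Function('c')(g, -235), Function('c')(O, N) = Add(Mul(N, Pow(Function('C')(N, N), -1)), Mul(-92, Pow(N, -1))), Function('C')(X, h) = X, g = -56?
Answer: Rational(235, 327) ≈ 0.71865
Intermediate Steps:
Function('c')(O, N) = Add(1, Mul(-92, Pow(N, -1))) (Function('c')(O, N) = Add(Mul(N, Pow(N, -1)), Mul(-92, Pow(N, -1))) = Add(1, Mul(-92, Pow(N, -1))))
b = Rational(327, 235) (b = Mul(Pow(-235, -1), Add(-92, -235)) = Mul(Rational(-1, 235), -327) = Rational(327, 235) ≈ 1.3915)
Pow(b, -1) = Pow(Rational(327, 235), -1) = Rational(235, 327)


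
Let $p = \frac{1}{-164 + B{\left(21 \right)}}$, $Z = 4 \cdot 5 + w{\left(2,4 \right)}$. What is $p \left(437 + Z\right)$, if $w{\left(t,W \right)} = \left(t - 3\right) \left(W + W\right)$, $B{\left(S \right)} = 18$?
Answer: $- \frac{449}{146} \approx -3.0753$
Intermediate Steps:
$w{\left(t,W \right)} = 2 W \left(-3 + t\right)$ ($w{\left(t,W \right)} = \left(-3 + t\right) 2 W = 2 W \left(-3 + t\right)$)
$Z = 12$ ($Z = 4 \cdot 5 + 2 \cdot 4 \left(-3 + 2\right) = 20 + 2 \cdot 4 \left(-1\right) = 20 - 8 = 12$)
$p = - \frac{1}{146}$ ($p = \frac{1}{-164 + 18} = \frac{1}{-146} = - \frac{1}{146} \approx -0.0068493$)
$p \left(437 + Z\right) = - \frac{437 + 12}{146} = \left(- \frac{1}{146}\right) 449 = - \frac{449}{146}$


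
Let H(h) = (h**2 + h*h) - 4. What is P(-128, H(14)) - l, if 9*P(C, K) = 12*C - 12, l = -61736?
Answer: 61564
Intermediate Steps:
H(h) = -4 + 2*h**2 (H(h) = (h**2 + h**2) - 4 = 2*h**2 - 4 = -4 + 2*h**2)
P(C, K) = -4/3 + 4*C/3 (P(C, K) = (12*C - 12)/9 = (-12 + 12*C)/9 = -4/3 + 4*C/3)
P(-128, H(14)) - l = (-4/3 + (4/3)*(-128)) - 1*(-61736) = (-4/3 - 512/3) + 61736 = -172 + 61736 = 61564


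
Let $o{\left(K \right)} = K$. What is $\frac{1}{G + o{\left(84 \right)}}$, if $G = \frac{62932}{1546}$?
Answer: $\frac{773}{96398} \approx 0.0080188$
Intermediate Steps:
$G = \frac{31466}{773}$ ($G = 62932 \cdot \frac{1}{1546} = \frac{31466}{773} \approx 40.706$)
$\frac{1}{G + o{\left(84 \right)}} = \frac{1}{\frac{31466}{773} + 84} = \frac{1}{\frac{96398}{773}} = \frac{773}{96398}$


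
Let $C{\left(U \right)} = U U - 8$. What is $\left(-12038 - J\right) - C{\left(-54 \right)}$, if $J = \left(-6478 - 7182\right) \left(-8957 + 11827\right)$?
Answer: $39189254$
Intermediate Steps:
$J = -39204200$ ($J = \left(-13660\right) 2870 = -39204200$)
$C{\left(U \right)} = -8 + U^{2}$ ($C{\left(U \right)} = U^{2} - 8 = -8 + U^{2}$)
$\left(-12038 - J\right) - C{\left(-54 \right)} = \left(-12038 - -39204200\right) - \left(-8 + \left(-54\right)^{2}\right) = \left(-12038 + 39204200\right) - \left(-8 + 2916\right) = 39192162 - 2908 = 39189254$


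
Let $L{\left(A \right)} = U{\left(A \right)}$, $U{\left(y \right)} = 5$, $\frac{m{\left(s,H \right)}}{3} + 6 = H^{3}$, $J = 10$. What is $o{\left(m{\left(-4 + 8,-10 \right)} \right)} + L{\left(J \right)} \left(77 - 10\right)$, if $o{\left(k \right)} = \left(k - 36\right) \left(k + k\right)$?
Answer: $18434279$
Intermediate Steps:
$m{\left(s,H \right)} = -18 + 3 H^{3}$
$L{\left(A \right)} = 5$
$o{\left(k \right)} = 2 k \left(-36 + k\right)$ ($o{\left(k \right)} = \left(-36 + k\right) 2 k = 2 k \left(-36 + k\right)$)
$o{\left(m{\left(-4 + 8,-10 \right)} \right)} + L{\left(J \right)} \left(77 - 10\right) = 2 \left(-18 + 3 \left(-10\right)^{3}\right) \left(-36 + \left(-18 + 3 \left(-10\right)^{3}\right)\right) + 5 \left(77 - 10\right) = 2 \left(-18 + 3 \left(-1000\right)\right) \left(-36 + \left(-18 + 3 \left(-1000\right)\right)\right) + 5 \cdot 67 = 2 \left(-18 - 3000\right) \left(-36 - 3018\right) + 335 = 2 \left(-3018\right) \left(-36 - 3018\right) + 335 = 2 \left(-3018\right) \left(-3054\right) + 335 = 18433944 + 335 = 18434279$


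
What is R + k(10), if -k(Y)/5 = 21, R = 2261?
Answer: 2156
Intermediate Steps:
k(Y) = -105 (k(Y) = -5*21 = -105)
R + k(10) = 2261 - 105 = 2156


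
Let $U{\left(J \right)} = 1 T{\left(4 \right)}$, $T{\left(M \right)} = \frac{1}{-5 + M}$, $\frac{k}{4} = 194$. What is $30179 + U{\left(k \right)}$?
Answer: $30178$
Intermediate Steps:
$k = 776$ ($k = 4 \cdot 194 = 776$)
$U{\left(J \right)} = -1$ ($U{\left(J \right)} = 1 \frac{1}{-5 + 4} = 1 \frac{1}{-1} = 1 \left(-1\right) = -1$)
$30179 + U{\left(k \right)} = 30179 - 1 = 30178$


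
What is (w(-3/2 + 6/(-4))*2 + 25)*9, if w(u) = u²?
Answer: 387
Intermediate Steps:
(w(-3/2 + 6/(-4))*2 + 25)*9 = ((-3/2 + 6/(-4))²*2 + 25)*9 = ((-3*½ + 6*(-¼))²*2 + 25)*9 = ((-3/2 - 3/2)²*2 + 25)*9 = ((-3)²*2 + 25)*9 = (9*2 + 25)*9 = (18 + 25)*9 = 43*9 = 387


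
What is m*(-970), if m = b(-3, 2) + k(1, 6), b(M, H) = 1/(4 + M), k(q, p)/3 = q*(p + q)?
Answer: -21340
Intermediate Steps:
k(q, p) = 3*q*(p + q) (k(q, p) = 3*(q*(p + q)) = 3*q*(p + q))
m = 22 (m = 1/(4 - 3) + 3*1*(6 + 1) = 1/1 + 3*1*7 = 1 + 21 = 22)
m*(-970) = 22*(-970) = -21340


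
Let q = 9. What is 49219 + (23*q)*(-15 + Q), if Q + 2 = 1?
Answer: 45907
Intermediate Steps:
Q = -1 (Q = -2 + 1 = -1)
49219 + (23*q)*(-15 + Q) = 49219 + (23*9)*(-15 - 1) = 49219 + 207*(-16) = 49219 - 3312 = 45907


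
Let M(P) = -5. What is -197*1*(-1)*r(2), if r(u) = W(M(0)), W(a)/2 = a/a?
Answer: 394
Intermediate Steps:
W(a) = 2 (W(a) = 2*(a/a) = 2*1 = 2)
r(u) = 2
-197*1*(-1)*r(2) = -197*1*(-1)*2 = -(-197)*2 = -197*(-2) = 394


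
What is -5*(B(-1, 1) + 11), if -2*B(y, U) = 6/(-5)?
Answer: -58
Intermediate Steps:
B(y, U) = ⅗ (B(y, U) = -3/(-5) = -3*(-1)/5 = -½*(-6/5) = ⅗)
-5*(B(-1, 1) + 11) = -5*(⅗ + 11) = -5*58/5 = -58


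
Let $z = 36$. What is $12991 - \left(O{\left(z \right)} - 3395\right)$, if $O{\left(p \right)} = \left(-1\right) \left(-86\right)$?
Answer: $16300$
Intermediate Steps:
$O{\left(p \right)} = 86$
$12991 - \left(O{\left(z \right)} - 3395\right) = 12991 - \left(86 - 3395\right) = 12991 - -3309 = 12991 + 3309 = 16300$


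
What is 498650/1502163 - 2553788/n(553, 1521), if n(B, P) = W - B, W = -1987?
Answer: 959368103611/953873505 ≈ 1005.8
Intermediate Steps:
n(B, P) = -1987 - B
498650/1502163 - 2553788/n(553, 1521) = 498650/1502163 - 2553788/(-1987 - 1*553) = 498650*(1/1502163) - 2553788/(-1987 - 553) = 498650/1502163 - 2553788/(-2540) = 498650/1502163 - 2553788*(-1/2540) = 498650/1502163 + 638447/635 = 959368103611/953873505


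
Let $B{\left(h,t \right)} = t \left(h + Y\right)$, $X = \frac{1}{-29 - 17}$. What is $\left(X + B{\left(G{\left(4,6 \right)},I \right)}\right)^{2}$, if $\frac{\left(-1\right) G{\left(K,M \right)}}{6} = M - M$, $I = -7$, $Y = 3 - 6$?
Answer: $\frac{931225}{2116} \approx 440.09$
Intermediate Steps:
$Y = -3$ ($Y = 3 - 6 = -3$)
$G{\left(K,M \right)} = 0$ ($G{\left(K,M \right)} = - 6 \left(M - M\right) = \left(-6\right) 0 = 0$)
$X = - \frac{1}{46}$ ($X = \frac{1}{-46} = - \frac{1}{46} \approx -0.021739$)
$B{\left(h,t \right)} = t \left(-3 + h\right)$ ($B{\left(h,t \right)} = t \left(h - 3\right) = t \left(-3 + h\right)$)
$\left(X + B{\left(G{\left(4,6 \right)},I \right)}\right)^{2} = \left(- \frac{1}{46} - 7 \left(-3 + 0\right)\right)^{2} = \left(- \frac{1}{46} - -21\right)^{2} = \left(- \frac{1}{46} + 21\right)^{2} = \left(\frac{965}{46}\right)^{2} = \frac{931225}{2116}$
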